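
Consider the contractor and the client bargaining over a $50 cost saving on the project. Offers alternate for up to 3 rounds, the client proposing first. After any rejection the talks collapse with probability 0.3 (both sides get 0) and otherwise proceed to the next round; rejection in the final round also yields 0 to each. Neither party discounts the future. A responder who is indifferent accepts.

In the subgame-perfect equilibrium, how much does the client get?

39.5

By backward induction:
Round 3 (the client proposes): rejection yields 0 for the contractor; the client offers 0 and keeps 50.
Round 2 (the contractor proposes): rejecting gives the client an expected 0.7 × 50 = 35. The contractor offers 35 and keeps 50 − 35 = 15.
Round 1 (the client proposes): rejecting gives the contractor an expected 0.7 × 15 = 10.5, so the client offers 10.5, keeping 39.5.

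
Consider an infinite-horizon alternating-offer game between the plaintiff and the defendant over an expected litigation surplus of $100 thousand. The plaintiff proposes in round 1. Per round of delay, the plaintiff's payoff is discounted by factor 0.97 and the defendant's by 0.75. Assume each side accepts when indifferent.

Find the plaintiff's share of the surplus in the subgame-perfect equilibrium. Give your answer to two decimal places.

When the plaintiff proposes, the defendant accepts any offer worth at least 0.75 times what the defendant would get by proposing next round; and vice versa.
This gives x = 100 − 0.75y and y = 100 − 0.97x, where x and y are each side's share when it proposes.
Hence (1 − 0.75·0.97)x = 100(1 − 0.75), i.e. 0.2725·x = 25.
x ≈ 91.7431; the defendant's share is 100 − x ≈ 8.2569.

91.74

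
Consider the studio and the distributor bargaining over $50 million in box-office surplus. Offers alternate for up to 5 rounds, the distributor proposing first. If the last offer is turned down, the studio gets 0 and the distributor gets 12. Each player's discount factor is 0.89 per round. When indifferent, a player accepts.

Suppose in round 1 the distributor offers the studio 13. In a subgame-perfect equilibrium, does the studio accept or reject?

Round 5 (the distributor proposes): rejection yields 0 for the studio; the distributor offers 0 and keeps 50.
Round 4 (the studio proposes): the distributor can get 50 next round, worth 0.89 × 50 = 44.5 now. The studio offers 44.5 and keeps 50 − 44.5 = 5.5.
Round 3 (the distributor proposes): the studio can get 5.5 next round, worth 0.89 × 5.5 = 4.895 now, so the distributor offers 4.895, keeping 45.105.
Round 2 (the studio proposes): the distributor can get 45.105 next round, worth 0.89 × 45.105 = 40.14345 now, so the studio offers 40.14345, keeping 9.85655.
So by rejecting in round 1, the studio gets 9.85655 next round, worth 0.89 × 9.85655 = 8.7723295 now.
Offer 13 ≥ 8.7723295, so the studio accepts.

Accept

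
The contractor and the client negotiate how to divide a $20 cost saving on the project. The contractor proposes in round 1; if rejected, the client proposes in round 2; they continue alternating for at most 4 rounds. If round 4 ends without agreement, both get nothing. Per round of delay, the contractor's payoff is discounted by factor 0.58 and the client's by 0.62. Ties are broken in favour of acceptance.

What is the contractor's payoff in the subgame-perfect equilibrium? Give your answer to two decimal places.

10.33

Round 4 (the client proposes): rejection yields 0 for the contractor; the client offers 0 and keeps 20.
Round 3 (the contractor proposes): the client can get 20 next round, worth 0.62 × 20 = 12.4 now; the contractor offers that and keeps 7.6.
Round 2 (the client proposes): the contractor can get 7.6 next round, worth 0.58 × 7.6 = 4.408 now. The client offers 4.408 and keeps 20 − 4.408 = 15.592.
Round 1 (the contractor proposes): the client can get 15.592 next round, worth 0.62 × 15.592 = 9.66704 now; the contractor offers that and keeps 10.33296.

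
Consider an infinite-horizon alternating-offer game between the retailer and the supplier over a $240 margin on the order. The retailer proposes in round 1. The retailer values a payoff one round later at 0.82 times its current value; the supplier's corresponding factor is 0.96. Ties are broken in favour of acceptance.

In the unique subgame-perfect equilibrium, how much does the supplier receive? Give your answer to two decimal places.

In a stationary SPE each proposer offers the other exactly their discounted continuation value.
If the retailer keeps x when proposing and the supplier keeps y when proposing, then x = 240 − 0.96y and y = 240 − 0.82x.
Solving: x = 240(1 − 0.96) / (1 − 0.82·0.96) = 9.6 / 0.2128 ≈ 45.1128.
The supplier gets 240 − 45.1128 ≈ 194.8872.

194.89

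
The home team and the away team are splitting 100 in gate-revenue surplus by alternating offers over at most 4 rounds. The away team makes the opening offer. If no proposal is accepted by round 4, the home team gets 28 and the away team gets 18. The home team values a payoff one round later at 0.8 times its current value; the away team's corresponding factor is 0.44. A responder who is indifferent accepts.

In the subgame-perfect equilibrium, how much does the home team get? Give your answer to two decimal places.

Work backward from the last round.
Round 4 (the home team proposes): the away team gets 18 if talks fail, so the home team offers 18 and keeps 82.
Round 3 (the away team proposes): the home team can get 82 next round, worth 0.8 × 82 = 65.6 now, so the away team offers 65.6, keeping 34.4.
Round 2 (the home team proposes): the away team can get 34.4 next round, worth 0.44 × 34.4 = 15.136 now, so the home team offers 15.136, keeping 84.864.
Round 1 (the away team proposes): the home team can get 84.864 next round, worth 0.8 × 84.864 = 67.8912 now; the away team offers that and keeps 32.1088.

67.89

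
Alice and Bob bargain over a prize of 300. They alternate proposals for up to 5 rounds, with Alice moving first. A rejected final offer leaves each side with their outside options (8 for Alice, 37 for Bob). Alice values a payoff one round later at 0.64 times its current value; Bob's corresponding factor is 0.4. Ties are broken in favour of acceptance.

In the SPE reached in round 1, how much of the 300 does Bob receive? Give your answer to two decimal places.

56.68

Round 5 (Alice proposes): Bob gets 37 if talks fail, so Alice offers 37 and keeps 263.
Round 4 (Bob proposes): Alice can get 263 next round, worth 0.64 × 263 = 168.32 now. Bob offers 168.32 and keeps 300 − 168.32 = 131.68.
Round 3 (Alice proposes): Bob can get 131.68 next round, worth 0.4 × 131.68 = 52.672 now; Alice offers that and keeps 247.328.
Round 2 (Bob proposes): Alice can get 247.328 next round, worth 0.64 × 247.328 = 158.28992 now, so Bob offers 158.28992, keeping 141.71008.
Round 1 (Alice proposes): Bob can get 141.71008 next round, worth 0.4 × 141.71008 = 56.684032 now, so Alice offers 56.684032, keeping 243.315968.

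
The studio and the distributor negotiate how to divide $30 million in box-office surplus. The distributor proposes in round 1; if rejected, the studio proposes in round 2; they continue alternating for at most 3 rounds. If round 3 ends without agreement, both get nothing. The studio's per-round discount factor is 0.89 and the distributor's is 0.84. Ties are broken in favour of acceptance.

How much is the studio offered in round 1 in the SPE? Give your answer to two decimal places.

4.27

Round 3 (the distributor proposes): rejection yields 0 for the studio; the distributor offers 0 and keeps 30.
Round 2 (the studio proposes): the distributor can get 30 next round, worth 0.84 × 30 = 25.2 now, so the studio offers 25.2, keeping 4.8.
Round 1 (the distributor proposes): the studio can get 4.8 next round, worth 0.89 × 4.8 = 4.272 now; the distributor offers that and keeps 25.728.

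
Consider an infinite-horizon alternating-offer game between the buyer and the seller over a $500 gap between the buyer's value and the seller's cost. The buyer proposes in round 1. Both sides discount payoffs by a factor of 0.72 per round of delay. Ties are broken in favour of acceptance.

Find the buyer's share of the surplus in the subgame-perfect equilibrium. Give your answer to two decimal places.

When the buyer proposes, the seller accepts any offer worth at least 0.72 times what the seller would get by proposing next round; and vice versa.
This gives x = 500 − 0.72y and y = 500 − 0.72x, where x and y are each side's share when it proposes.
Hence (1 − 0.72·0.72)x = 500(1 − 0.72), i.e. 0.4816·x = 140.
x ≈ 290.6977; the seller's share is 500 − x ≈ 209.3023.

290.70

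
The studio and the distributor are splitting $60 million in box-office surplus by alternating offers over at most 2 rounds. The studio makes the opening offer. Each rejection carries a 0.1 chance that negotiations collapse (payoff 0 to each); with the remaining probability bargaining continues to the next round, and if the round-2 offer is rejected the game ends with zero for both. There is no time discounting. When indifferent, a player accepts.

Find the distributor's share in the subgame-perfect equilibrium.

By backward induction:
Round 2 (the distributor proposes): the studio will accept anything ≥ 0, so the distributor offers 0 and keeps 60.
Round 1 (the studio proposes): rejecting gives the distributor an expected 0.9 × 60 = 54; the studio offers that and keeps 6.

54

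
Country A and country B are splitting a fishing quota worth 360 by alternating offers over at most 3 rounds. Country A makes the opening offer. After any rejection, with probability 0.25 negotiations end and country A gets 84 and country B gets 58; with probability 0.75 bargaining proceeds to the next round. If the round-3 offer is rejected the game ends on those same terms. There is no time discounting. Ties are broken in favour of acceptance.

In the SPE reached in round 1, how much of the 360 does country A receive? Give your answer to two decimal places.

By backward induction:
Round 3 (country A proposes): country B gets 58 if talks fail, so country A offers 58 and keeps 302.
Round 2 (country B proposes): rejecting gives country A an expected 0.75 × 302 + 0.25 × 84 = 247.5; country B offers that and keeps 112.5.
Round 1 (country A proposes): rejecting gives country B an expected 0.75 × 112.5 + 0.25 × 58 = 98.875; country A offers that and keeps 261.125.

261.13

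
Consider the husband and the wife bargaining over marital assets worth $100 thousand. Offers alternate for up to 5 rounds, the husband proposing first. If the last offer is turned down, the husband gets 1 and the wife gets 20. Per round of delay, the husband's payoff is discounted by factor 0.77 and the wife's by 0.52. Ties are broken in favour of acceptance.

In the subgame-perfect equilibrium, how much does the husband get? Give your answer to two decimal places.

Round 5 (the husband proposes): the wife gets 20 if talks fail, so the husband offers 20 and keeps 80.
Round 4 (the wife proposes): the husband can get 80 next round, worth 0.77 × 80 = 61.6 now, so the wife offers 61.6, keeping 38.4.
Round 3 (the husband proposes): the wife can get 38.4 next round, worth 0.52 × 38.4 = 19.968 now; the husband offers that and keeps 80.032.
Round 2 (the wife proposes): the husband can get 80.032 next round, worth 0.77 × 80.032 = 61.62464 now, so the wife offers 61.62464, keeping 38.37536.
Round 1 (the husband proposes): the wife can get 38.37536 next round, worth 0.52 × 38.37536 = 19.9551872 now; the husband offers that and keeps 80.0448128.

80.04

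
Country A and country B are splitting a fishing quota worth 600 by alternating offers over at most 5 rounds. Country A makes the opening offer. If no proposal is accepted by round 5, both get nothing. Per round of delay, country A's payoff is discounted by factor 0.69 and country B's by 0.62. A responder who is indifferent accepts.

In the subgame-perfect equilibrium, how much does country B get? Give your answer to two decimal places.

Round 5 (country A proposes): rejection yields 0 for country B; country A offers 0 and keeps 600.
Round 4 (country B proposes): country A can get 600 next round, worth 0.69 × 600 = 414 now; country B offers that and keeps 186.
Round 3 (country A proposes): country B can get 186 next round, worth 0.62 × 186 = 115.32 now, so country A offers 115.32, keeping 484.68.
Round 2 (country B proposes): country A can get 484.68 next round, worth 0.69 × 484.68 = 334.4292 now, so country B offers 334.4292, keeping 265.5708.
Round 1 (country A proposes): country B can get 265.5708 next round, worth 0.62 × 265.5708 = 164.653896 now; country A offers that and keeps 435.346104.

164.65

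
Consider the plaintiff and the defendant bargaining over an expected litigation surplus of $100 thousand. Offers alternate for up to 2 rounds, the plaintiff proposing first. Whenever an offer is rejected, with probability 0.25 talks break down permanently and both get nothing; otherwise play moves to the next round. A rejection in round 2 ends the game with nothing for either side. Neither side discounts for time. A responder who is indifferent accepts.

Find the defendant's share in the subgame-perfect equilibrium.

Round 2 (the defendant proposes): the plaintiff will accept anything ≥ 0, so the defendant offers 0 and keeps 100.
Round 1 (the plaintiff proposes): rejecting gives the defendant an expected 0.75 × 100 = 75, so the plaintiff offers 75, keeping 25.

75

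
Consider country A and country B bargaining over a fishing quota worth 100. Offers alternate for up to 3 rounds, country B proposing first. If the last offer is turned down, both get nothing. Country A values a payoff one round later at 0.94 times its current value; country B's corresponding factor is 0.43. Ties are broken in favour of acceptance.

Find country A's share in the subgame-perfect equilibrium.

Round 3 (country B proposes): country A will accept anything ≥ 0, so country B offers 0 and keeps 100.
Round 2 (country A proposes): country B can get 100 next round, worth 0.43 × 100 = 43 now. Country A offers 43 and keeps 100 − 43 = 57.
Round 1 (country B proposes): country A can get 57 next round, worth 0.94 × 57 = 53.58 now, so country B offers 53.58, keeping 46.42.

53.58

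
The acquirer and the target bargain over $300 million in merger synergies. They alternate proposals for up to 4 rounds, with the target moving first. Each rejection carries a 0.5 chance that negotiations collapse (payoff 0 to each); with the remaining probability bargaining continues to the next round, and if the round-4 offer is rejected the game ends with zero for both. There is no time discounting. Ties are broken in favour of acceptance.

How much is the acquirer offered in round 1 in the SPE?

112.5

Round 4 (the acquirer proposes): rejection yields 0 for the target; the acquirer offers 0 and keeps 300.
Round 3 (the target proposes): rejecting gives the acquirer an expected 0.5 × 300 = 150. The target offers 150 and keeps 300 − 150 = 150.
Round 2 (the acquirer proposes): rejecting gives the target an expected 0.5 × 150 = 75. The acquirer offers 75 and keeps 300 − 75 = 225.
Round 1 (the target proposes): rejecting gives the acquirer an expected 0.5 × 225 = 112.5, so the target offers 112.5, keeping 187.5.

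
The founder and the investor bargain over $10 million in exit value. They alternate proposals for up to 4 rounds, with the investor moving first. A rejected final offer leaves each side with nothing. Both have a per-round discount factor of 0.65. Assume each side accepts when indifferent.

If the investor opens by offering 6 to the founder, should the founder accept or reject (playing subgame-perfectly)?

Accept

Round 4 (the founder proposes): rejection yields 0 for the investor; the founder offers 0 and keeps 10.
Round 3 (the investor proposes): the founder can get 10 next round, worth 0.65 × 10 = 6.5 now, so the investor offers 6.5, keeping 3.5.
Round 2 (the founder proposes): the investor can get 3.5 next round, worth 0.65 × 3.5 = 2.275 now; the founder offers that and keeps 7.725.
So by rejecting in round 1, the founder gets 7.725 next round, worth 0.65 × 7.725 = 5.02125 now.
Offer 6 ≥ 5.02125, so the founder accepts.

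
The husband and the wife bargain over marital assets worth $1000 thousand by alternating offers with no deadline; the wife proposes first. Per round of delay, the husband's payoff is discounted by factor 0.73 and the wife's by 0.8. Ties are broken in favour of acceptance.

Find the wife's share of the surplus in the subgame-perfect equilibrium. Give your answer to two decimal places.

Let x be the wife's share when the wife proposes and y be the husband's share when the husband proposes.
The husband accepts iff offered ≥ 0.73·y, so x = 1000 − 0.73y. Symmetrically y = 1000 − 0.8x.
Substituting: x = 1000 − 0.73(1000 − 0.8x), giving x(1 − 0.8·0.73) = 1000(1 − 0.73).
So x = 1000 × 0.27 / 0.416 ≈ 649.0385, and the husband receives 1000 − x ≈ 350.9615.

649.04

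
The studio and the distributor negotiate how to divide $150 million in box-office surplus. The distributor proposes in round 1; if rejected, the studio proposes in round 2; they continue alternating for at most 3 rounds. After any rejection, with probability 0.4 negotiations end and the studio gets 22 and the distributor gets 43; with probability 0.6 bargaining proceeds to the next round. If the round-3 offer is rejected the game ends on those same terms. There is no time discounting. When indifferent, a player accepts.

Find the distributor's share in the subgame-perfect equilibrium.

107.6

By backward induction:
Round 3 (the distributor proposes): the studio gets 22 if talks fail, so the distributor offers 22 and keeps 128.
Round 2 (the studio proposes): rejecting gives the distributor an expected 0.6 × 128 + 0.4 × 43 = 94. The studio offers 94 and keeps 150 − 94 = 56.
Round 1 (the distributor proposes): rejecting gives the studio an expected 0.6 × 56 + 0.4 × 22 = 42.4; the distributor offers that and keeps 107.6.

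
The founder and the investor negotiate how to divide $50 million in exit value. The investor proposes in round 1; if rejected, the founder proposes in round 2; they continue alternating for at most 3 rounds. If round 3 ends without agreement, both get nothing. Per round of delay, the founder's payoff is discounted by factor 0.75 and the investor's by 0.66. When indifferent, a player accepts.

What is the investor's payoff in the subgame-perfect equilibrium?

37.25

Round 3 (the investor proposes): the founder will accept anything ≥ 0, so the investor offers 0 and keeps 50.
Round 2 (the founder proposes): the investor can get 50 next round, worth 0.66 × 50 = 33 now. The founder offers 33 and keeps 50 − 33 = 17.
Round 1 (the investor proposes): the founder can get 17 next round, worth 0.75 × 17 = 12.75 now; the investor offers that and keeps 37.25.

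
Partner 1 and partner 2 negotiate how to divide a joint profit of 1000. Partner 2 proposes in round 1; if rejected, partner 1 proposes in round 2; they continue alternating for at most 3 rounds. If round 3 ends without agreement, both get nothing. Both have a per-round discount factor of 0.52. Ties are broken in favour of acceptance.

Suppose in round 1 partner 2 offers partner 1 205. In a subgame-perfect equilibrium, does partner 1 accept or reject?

Work out partner 1's continuation value if the offer is rejected.
Round 3 (partner 2 proposes): partner 1 will accept anything ≥ 0, so partner 2 offers 0 and keeps 1000.
Round 2 (partner 1 proposes): partner 2 can get 1000 next round, worth 0.52 × 1000 = 520 now; partner 1 offers that and keeps 480.
So by rejecting in round 1, partner 1 gets 480 next round, worth 0.52 × 480 = 249.6 now.
Offer 205 < 249.6, so partner 1 rejects.

Reject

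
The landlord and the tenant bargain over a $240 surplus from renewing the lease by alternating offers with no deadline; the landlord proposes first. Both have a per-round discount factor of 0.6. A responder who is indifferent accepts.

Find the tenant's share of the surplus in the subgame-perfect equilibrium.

90

In a stationary SPE each proposer offers the other exactly their discounted continuation value.
If the landlord keeps x when proposing and the tenant keeps y when proposing, then x = 240 − 0.6y and y = 240 − 0.6x.
Solving: x = 240(1 − 0.6) / (1 − 0.6·0.6) = 96 / 0.64 = 150.
The tenant gets 240 − 150 = 90.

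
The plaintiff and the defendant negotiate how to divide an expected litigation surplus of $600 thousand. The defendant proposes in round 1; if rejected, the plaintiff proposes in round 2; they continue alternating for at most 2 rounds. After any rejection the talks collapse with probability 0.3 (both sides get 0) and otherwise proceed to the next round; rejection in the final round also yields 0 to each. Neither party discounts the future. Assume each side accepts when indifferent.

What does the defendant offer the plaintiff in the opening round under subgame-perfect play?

By backward induction:
Round 2 (the plaintiff proposes): the defendant will accept anything ≥ 0, so the plaintiff offers 0 and keeps 600.
Round 1 (the defendant proposes): rejecting gives the plaintiff an expected 0.7 × 600 = 420, so the defendant offers 420, keeping 180.

420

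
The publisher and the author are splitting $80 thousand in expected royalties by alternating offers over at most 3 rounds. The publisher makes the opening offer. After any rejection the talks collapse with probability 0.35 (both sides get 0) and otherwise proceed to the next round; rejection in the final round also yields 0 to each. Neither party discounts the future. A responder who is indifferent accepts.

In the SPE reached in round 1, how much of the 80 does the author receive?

Round 3 (the publisher proposes): the author will accept anything ≥ 0, so the publisher offers 0 and keeps 80.
Round 2 (the author proposes): rejecting gives the publisher an expected 0.65 × 80 = 52; the author offers that and keeps 28.
Round 1 (the publisher proposes): rejecting gives the author an expected 0.65 × 28 = 18.2; the publisher offers that and keeps 61.8.

18.2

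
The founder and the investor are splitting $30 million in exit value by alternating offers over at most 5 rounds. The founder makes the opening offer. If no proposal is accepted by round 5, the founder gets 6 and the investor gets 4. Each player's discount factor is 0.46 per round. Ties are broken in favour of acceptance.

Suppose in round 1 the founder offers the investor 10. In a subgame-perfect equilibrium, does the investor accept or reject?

Accept

Round 5 (the founder proposes): the investor gets 4 if talks fail, so the founder offers 4 and keeps 26.
Round 4 (the investor proposes): the founder can get 26 next round, worth 0.46 × 26 = 11.96 now, so the investor offers 11.96, keeping 18.04.
Round 3 (the founder proposes): the investor can get 18.04 next round, worth 0.46 × 18.04 = 8.2984 now, so the founder offers 8.2984, keeping 21.7016.
Round 2 (the investor proposes): the founder can get 21.7016 next round, worth 0.46 × 21.7016 = 9.982736 now. The investor offers 9.982736 and keeps 30 − 9.982736 = 20.017264.
So by rejecting in round 1, the investor gets 20.017264 next round, worth 0.46 × 20.017264 = 9.20794144 now.
Offer 10 ≥ 9.20794144, so the investor accepts.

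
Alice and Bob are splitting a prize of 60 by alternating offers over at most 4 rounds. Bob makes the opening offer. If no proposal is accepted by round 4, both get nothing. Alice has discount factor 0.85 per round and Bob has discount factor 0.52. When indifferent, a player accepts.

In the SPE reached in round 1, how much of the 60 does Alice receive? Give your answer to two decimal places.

Round 4 (Alice proposes): Bob will accept anything ≥ 0, so Alice offers 0 and keeps 60.
Round 3 (Bob proposes): Alice can get 60 next round, worth 0.85 × 60 = 51 now. Bob offers 51 and keeps 60 − 51 = 9.
Round 2 (Alice proposes): Bob can get 9 next round, worth 0.52 × 9 = 4.68 now, so Alice offers 4.68, keeping 55.32.
Round 1 (Bob proposes): Alice can get 55.32 next round, worth 0.85 × 55.32 = 47.022 now, so Bob offers 47.022, keeping 12.978.

47.02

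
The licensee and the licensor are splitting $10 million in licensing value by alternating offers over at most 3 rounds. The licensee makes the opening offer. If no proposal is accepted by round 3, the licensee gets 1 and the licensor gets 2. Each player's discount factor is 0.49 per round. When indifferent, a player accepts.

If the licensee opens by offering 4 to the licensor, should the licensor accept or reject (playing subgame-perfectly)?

Work out the licensor's continuation value if the offer is rejected.
Round 3 (the licensee proposes): the licensor gets 2 if talks fail, so the licensee offers 2 and keeps 8.
Round 2 (the licensor proposes): the licensee can get 8 next round, worth 0.49 × 8 = 3.92 now. The licensor offers 3.92 and keeps 10 − 3.92 = 6.08.
So by rejecting in round 1, the licensor gets 6.08 next round, worth 0.49 × 6.08 = 2.9792 now.
Offer 4 ≥ 2.9792, so the licensor accepts.

Accept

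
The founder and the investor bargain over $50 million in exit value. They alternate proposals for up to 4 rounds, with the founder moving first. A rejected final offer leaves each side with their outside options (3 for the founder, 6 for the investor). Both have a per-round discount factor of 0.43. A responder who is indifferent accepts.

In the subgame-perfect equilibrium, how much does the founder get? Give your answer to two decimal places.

34.01

Round 4 (the investor proposes): the founder gets 3 if talks fail, so the investor offers 3 and keeps 47.
Round 3 (the founder proposes): the investor can get 47 next round, worth 0.43 × 47 = 20.21 now; the founder offers that and keeps 29.79.
Round 2 (the investor proposes): the founder can get 29.79 next round, worth 0.43 × 29.79 = 12.8097 now; the investor offers that and keeps 37.1903.
Round 1 (the founder proposes): the investor can get 37.1903 next round, worth 0.43 × 37.1903 = 15.991829 now. The founder offers 15.991829 and keeps 50 − 15.991829 = 34.008171.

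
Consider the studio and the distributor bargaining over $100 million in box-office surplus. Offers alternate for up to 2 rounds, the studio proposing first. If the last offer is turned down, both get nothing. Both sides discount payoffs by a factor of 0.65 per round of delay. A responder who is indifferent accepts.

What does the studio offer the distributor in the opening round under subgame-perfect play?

65

Round 2 (the distributor proposes): the studio will accept anything ≥ 0, so the distributor offers 0 and keeps 100.
Round 1 (the studio proposes): the distributor can get 100 next round, worth 0.65 × 100 = 65 now; the studio offers that and keeps 35.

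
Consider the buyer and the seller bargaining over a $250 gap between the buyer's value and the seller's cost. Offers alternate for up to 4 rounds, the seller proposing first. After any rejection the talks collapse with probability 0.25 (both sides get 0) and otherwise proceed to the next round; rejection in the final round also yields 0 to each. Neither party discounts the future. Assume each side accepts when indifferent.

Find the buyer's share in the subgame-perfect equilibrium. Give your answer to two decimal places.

Round 4 (the buyer proposes): rejection yields 0 for the seller; the buyer offers 0 and keeps 250.
Round 3 (the seller proposes): rejecting gives the buyer an expected 0.75 × 250 = 187.5, so the seller offers 187.5, keeping 62.5.
Round 2 (the buyer proposes): rejecting gives the seller an expected 0.75 × 62.5 = 46.875. The buyer offers 46.875 and keeps 250 − 46.875 = 203.125.
Round 1 (the seller proposes): rejecting gives the buyer an expected 0.75 × 203.125 = 152.34375; the seller offers that and keeps 97.65625.

152.34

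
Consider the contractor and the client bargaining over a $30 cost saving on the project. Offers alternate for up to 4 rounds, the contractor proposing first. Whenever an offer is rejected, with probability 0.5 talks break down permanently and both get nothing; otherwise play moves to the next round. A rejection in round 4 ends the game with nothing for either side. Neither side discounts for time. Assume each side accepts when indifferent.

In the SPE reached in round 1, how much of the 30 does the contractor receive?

18.75

By backward induction:
Round 4 (the client proposes): rejection yields 0 for the contractor; the client offers 0 and keeps 30.
Round 3 (the contractor proposes): rejecting gives the client an expected 0.5 × 30 = 15; the contractor offers that and keeps 15.
Round 2 (the client proposes): rejecting gives the contractor an expected 0.5 × 15 = 7.5. The client offers 7.5 and keeps 30 − 7.5 = 22.5.
Round 1 (the contractor proposes): rejecting gives the client an expected 0.5 × 22.5 = 11.25. The contractor offers 11.25 and keeps 30 − 11.25 = 18.75.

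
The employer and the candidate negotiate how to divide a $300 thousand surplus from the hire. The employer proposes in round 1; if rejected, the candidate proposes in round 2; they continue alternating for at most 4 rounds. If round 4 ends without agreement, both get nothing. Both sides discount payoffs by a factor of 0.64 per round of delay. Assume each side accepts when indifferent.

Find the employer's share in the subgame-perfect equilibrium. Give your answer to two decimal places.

152.24

Round 4 (the candidate proposes): rejection yields 0 for the employer; the candidate offers 0 and keeps 300.
Round 3 (the employer proposes): the candidate can get 300 next round, worth 0.64 × 300 = 192 now, so the employer offers 192, keeping 108.
Round 2 (the candidate proposes): the employer can get 108 next round, worth 0.64 × 108 = 69.12 now, so the candidate offers 69.12, keeping 230.88.
Round 1 (the employer proposes): the candidate can get 230.88 next round, worth 0.64 × 230.88 = 147.7632 now; the employer offers that and keeps 152.2368.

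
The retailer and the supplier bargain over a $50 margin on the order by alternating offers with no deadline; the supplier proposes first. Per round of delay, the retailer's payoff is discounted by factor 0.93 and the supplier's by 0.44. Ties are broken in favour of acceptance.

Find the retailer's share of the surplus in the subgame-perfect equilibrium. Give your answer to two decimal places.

When the supplier proposes, the retailer accepts any offer worth at least 0.93 times what the retailer would get by proposing next round; and vice versa.
This gives x = 50 − 0.93y and y = 50 − 0.44x, where x and y are each side's share when it proposes.
Hence (1 − 0.93·0.44)x = 50(1 − 0.93), i.e. 0.5908·x = 3.5.
x ≈ 5.9242; the retailer's share is 50 − x ≈ 44.0758.

44.08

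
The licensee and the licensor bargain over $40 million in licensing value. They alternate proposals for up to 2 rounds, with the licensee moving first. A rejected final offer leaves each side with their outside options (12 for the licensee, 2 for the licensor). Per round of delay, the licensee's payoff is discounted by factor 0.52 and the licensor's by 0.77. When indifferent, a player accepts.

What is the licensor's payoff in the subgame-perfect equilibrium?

21.56

Round 2 (the licensor proposes): the licensee gets 12 if talks fail, so the licensor offers 12 and keeps 28.
Round 1 (the licensee proposes): the licensor can get 28 next round, worth 0.77 × 28 = 21.56 now, so the licensee offers 21.56, keeping 18.44.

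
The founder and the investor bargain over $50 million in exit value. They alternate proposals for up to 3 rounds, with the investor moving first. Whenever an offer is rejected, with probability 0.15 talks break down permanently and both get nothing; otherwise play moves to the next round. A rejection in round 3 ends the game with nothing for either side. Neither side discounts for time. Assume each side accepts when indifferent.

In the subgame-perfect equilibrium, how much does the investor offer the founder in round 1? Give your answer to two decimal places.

Round 3 (the investor proposes): rejection yields 0 for the founder; the investor offers 0 and keeps 50.
Round 2 (the founder proposes): rejecting gives the investor an expected 0.85 × 50 = 42.5, so the founder offers 42.5, keeping 7.5.
Round 1 (the investor proposes): rejecting gives the founder an expected 0.85 × 7.5 = 6.375, so the investor offers 6.375, keeping 43.625.

6.38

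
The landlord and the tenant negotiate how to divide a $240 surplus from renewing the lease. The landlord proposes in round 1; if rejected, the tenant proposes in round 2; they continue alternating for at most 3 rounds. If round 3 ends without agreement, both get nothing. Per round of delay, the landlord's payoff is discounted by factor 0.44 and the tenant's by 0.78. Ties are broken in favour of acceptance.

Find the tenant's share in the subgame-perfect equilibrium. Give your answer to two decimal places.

Round 3 (the landlord proposes): rejection yields 0 for the tenant; the landlord offers 0 and keeps 240.
Round 2 (the tenant proposes): the landlord can get 240 next round, worth 0.44 × 240 = 105.6 now. The tenant offers 105.6 and keeps 240 − 105.6 = 134.4.
Round 1 (the landlord proposes): the tenant can get 134.4 next round, worth 0.78 × 134.4 = 104.832 now; the landlord offers that and keeps 135.168.

104.83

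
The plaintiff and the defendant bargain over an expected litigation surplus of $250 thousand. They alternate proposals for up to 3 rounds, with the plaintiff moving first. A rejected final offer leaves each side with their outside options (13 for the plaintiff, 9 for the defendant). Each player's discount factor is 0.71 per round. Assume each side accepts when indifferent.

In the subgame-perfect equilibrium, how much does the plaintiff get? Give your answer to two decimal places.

Solve by backward induction from round 3.
Round 3 (the plaintiff proposes): the defendant gets 9 if talks fail, so the plaintiff offers 9 and keeps 241.
Round 2 (the defendant proposes): the plaintiff can get 241 next round, worth 0.71 × 241 = 171.11 now. The defendant offers 171.11 and keeps 250 − 171.11 = 78.89.
Round 1 (the plaintiff proposes): the defendant can get 78.89 next round, worth 0.71 × 78.89 = 56.0119 now. The plaintiff offers 56.0119 and keeps 250 − 56.0119 = 193.9881.

193.99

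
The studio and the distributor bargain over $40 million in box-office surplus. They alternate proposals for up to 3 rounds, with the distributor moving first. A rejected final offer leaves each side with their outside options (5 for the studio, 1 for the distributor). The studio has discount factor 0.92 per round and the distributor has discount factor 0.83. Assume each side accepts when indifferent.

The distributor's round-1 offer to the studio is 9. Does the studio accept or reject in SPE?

Work out the studio's continuation value if the offer is rejected.
Round 3 (the distributor proposes): the studio gets 5 if talks fail, so the distributor offers 5 and keeps 35.
Round 2 (the studio proposes): the distributor can get 35 next round, worth 0.83 × 35 = 29.05 now, so the studio offers 29.05, keeping 10.95.
So by rejecting in round 1, the studio gets 10.95 next round, worth 0.92 × 10.95 = 10.074 now.
Offer 9 < 10.074, so the studio rejects.

Reject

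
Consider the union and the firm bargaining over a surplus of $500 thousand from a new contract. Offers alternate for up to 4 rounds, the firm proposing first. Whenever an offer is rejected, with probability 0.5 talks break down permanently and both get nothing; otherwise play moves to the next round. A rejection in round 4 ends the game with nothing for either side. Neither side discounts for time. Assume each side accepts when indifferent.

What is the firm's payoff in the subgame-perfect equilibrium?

312.5

Round 4 (the union proposes): the firm will accept anything ≥ 0, so the union offers 0 and keeps 500.
Round 3 (the firm proposes): rejecting gives the union an expected 0.5 × 500 = 250, so the firm offers 250, keeping 250.
Round 2 (the union proposes): rejecting gives the firm an expected 0.5 × 250 = 125; the union offers that and keeps 375.
Round 1 (the firm proposes): rejecting gives the union an expected 0.5 × 375 = 187.5; the firm offers that and keeps 312.5.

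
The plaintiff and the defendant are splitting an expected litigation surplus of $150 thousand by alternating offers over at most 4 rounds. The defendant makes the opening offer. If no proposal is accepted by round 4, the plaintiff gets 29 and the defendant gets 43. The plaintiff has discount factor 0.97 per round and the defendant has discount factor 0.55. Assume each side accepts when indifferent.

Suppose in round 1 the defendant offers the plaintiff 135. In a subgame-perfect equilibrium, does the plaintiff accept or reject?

Round 4 (the plaintiff proposes): the defendant gets 43 if talks fail, so the plaintiff offers 43 and keeps 107.
Round 3 (the defendant proposes): the plaintiff can get 107 next round, worth 0.97 × 107 = 103.79 now. The defendant offers 103.79 and keeps 150 − 103.79 = 46.21.
Round 2 (the plaintiff proposes): the defendant can get 46.21 next round, worth 0.55 × 46.21 = 25.4155 now. The plaintiff offers 25.4155 and keeps 150 − 25.4155 = 124.5845.
So by rejecting in round 1, the plaintiff gets 124.5845 next round, worth 0.97 × 124.5845 = 120.846965 now.
Offer 135 ≥ 120.846965, so the plaintiff accepts.

Accept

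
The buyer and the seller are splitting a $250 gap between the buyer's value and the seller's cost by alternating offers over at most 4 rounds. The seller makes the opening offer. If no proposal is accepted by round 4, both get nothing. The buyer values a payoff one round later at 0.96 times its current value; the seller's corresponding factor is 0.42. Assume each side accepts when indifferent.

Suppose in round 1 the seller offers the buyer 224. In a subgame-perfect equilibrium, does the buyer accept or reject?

Reject

Work out the buyer's continuation value if the offer is rejected.
Round 4 (the buyer proposes): rejection yields 0 for the seller; the buyer offers 0 and keeps 250.
Round 3 (the seller proposes): the buyer can get 250 next round, worth 0.96 × 250 = 240 now; the seller offers that and keeps 10.
Round 2 (the buyer proposes): the seller can get 10 next round, worth 0.42 × 10 = 4.2 now, so the buyer offers 4.2, keeping 245.8.
So by rejecting in round 1, the buyer gets 245.8 next round, worth 0.96 × 245.8 = 235.968 now.
Offer 224 < 235.968, so the buyer rejects.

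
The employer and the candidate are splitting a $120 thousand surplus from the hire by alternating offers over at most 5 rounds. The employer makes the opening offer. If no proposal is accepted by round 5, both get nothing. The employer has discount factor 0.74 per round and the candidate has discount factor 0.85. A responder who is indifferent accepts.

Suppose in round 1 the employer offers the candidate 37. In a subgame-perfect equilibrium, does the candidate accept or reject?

Work out the candidate's continuation value if the offer is rejected.
Round 5 (the employer proposes): rejection yields 0 for the candidate; the employer offers 0 and keeps 120.
Round 4 (the candidate proposes): the employer can get 120 next round, worth 0.74 × 120 = 88.8 now. The candidate offers 88.8 and keeps 120 − 88.8 = 31.2.
Round 3 (the employer proposes): the candidate can get 31.2 next round, worth 0.85 × 31.2 = 26.52 now, so the employer offers 26.52, keeping 93.48.
Round 2 (the candidate proposes): the employer can get 93.48 next round, worth 0.74 × 93.48 = 69.1752 now; the candidate offers that and keeps 50.8248.
So by rejecting in round 1, the candidate gets 50.8248 next round, worth 0.85 × 50.8248 = 43.20108 now.
Offer 37 < 43.20108, so the candidate rejects.

Reject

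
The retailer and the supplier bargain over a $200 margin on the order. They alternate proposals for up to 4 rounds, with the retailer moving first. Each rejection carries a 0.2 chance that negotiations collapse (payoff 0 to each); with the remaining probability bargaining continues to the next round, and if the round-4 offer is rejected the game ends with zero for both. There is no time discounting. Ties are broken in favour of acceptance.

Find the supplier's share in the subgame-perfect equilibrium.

134.4

By backward induction:
Round 4 (the supplier proposes): the retailer will accept anything ≥ 0, so the supplier offers 0 and keeps 200.
Round 3 (the retailer proposes): rejecting gives the supplier an expected 0.8 × 200 = 160; the retailer offers that and keeps 40.
Round 2 (the supplier proposes): rejecting gives the retailer an expected 0.8 × 40 = 32. The supplier offers 32 and keeps 200 − 32 = 168.
Round 1 (the retailer proposes): rejecting gives the supplier an expected 0.8 × 168 = 134.4. The retailer offers 134.4 and keeps 200 − 134.4 = 65.6.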